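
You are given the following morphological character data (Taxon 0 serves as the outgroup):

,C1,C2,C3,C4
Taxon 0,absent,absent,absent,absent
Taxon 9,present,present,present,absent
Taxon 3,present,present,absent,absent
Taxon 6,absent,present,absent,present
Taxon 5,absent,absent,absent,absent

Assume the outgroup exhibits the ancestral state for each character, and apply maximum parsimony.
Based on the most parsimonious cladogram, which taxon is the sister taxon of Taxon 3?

Taxon 9

The outgroup has state 'absent' for every character, so 'present' is the derived state throughout.
C1 (derived state 'present') is shared by Taxon 3 and Taxon 9 — a synapomorphy uniting that clade.
C2 (derived state 'present') is shared by Taxon 3, Taxon 6, and Taxon 9 — a synapomorphy uniting that clade.
C3: derived state 'present' in Taxon 9 only — an autapomorphy, so it tells us nothing about relationships among taxa.
C4 (derived state 'present') is unique to Taxon 6 (autapomorphy; uninformative for grouping).
Most parsimonious ingroup topology: (((Taxon 9,Taxon 3),Taxon 6),Taxon 5).
Taxon 3 and Taxon 9 form a cherry on this tree, so they are sister taxa.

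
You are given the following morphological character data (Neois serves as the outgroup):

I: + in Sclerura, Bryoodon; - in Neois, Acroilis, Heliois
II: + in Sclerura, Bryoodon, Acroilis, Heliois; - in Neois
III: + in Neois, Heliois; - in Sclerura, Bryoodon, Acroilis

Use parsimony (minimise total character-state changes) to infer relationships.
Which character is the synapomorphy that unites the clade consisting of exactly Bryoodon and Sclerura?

Character polarity is set by the outgroup: the derived state is whichever differs from the outgroup's state, so for III the derived state is '-', and for the remaining characters it is '+'.
I: derived state '+' in Bryoodon and Sclerura only — synapomorphy for {Bryoodon, Sclerura}.
II (derived state '+') is shared by all ingroup taxa — unites the whole ingroup.
III: derived state '-' in Acroilis, Bryoodon, and Sclerura only — synapomorphy for {Acroilis, Bryoodon, Sclerura}.
Most parsimonious ingroup topology: (((Sclerura,Bryoodon),Acroilis),Heliois).
The clade {Bryoodon, Sclerura} is supported by I: its derived state '+' occurs in exactly those taxa and in no other taxon (including the outgroup).

I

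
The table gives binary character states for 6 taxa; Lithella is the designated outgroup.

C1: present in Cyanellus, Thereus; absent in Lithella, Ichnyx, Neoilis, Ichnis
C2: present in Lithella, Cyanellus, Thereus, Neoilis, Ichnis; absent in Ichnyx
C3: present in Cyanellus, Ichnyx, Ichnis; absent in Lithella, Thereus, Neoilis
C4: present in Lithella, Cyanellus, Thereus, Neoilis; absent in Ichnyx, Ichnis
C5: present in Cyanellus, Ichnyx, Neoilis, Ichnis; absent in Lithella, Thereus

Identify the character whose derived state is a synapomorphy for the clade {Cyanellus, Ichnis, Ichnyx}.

C3

Character polarity is set by the outgroup: the derived state is whichever differs from the outgroup's state, so for C2, C4 the derived state is 'absent', and for the remaining characters it is 'present'.
C1 groups Cyanellus and Thereus, which is incompatible with the clades supported by the remaining characters; treating it as convergent (homoplasy) costs fewer steps than any alternative tree.
C2: derived state 'absent' in Ichnyx only — an autapomorphy, so it tells us nothing about relationships among taxa.
C3 (derived state 'present') is shared by Cyanellus, Ichnis, and Ichnyx — a synapomorphy uniting that clade.
C4 (derived state 'absent') is shared by Ichnis and Ichnyx — a synapomorphy uniting that clade.
C5 (derived state 'present') is shared by Cyanellus, Ichnis, Ichnyx, and Neoilis — a synapomorphy uniting that clade.
Most parsimonious ingroup topology: (((Cyanellus,(Ichnyx,Ichnis)),Neoilis),Thereus).
The clade {Cyanellus, Ichnis, Ichnyx} is supported by C3: its derived state 'present' occurs in exactly those taxa and in no other taxon (including the outgroup).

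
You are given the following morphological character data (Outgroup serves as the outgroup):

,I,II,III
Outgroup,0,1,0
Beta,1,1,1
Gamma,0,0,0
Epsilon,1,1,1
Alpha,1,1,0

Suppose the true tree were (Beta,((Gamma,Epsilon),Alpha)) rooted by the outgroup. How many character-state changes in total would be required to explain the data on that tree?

Map each character onto (Beta,((Gamma,Epsilon),Alpha)) (rooted by Outgroup) and count the minimum state changes it requires (Fitch parsimony):
I: 2; II: 1; III: 2.
Total tree length = 5.

5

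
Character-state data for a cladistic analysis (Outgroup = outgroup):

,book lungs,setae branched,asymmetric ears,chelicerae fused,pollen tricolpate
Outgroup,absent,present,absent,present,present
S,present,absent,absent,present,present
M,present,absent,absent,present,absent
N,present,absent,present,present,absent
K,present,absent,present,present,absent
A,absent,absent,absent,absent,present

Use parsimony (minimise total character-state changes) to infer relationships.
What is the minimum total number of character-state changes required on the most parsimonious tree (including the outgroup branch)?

Character polarity is set by the outgroup: the derived state is whichever differs from the outgroup's state, so for setae branched, chelicerae fused, pollen tricolpate the derived state is 'absent', and for the remaining characters it is 'present'.
Only K, M, N, and S show the derived state 'present' for book lungs, supporting them as a clade.
All ingroup taxa share the derived state 'absent' for setae branched; it defines the ingroup but does not resolve relationships within it.
asymmetric ears: derived state 'present' in K and N only — synapomorphy for {K, N}.
chelicerae fused (derived state 'absent') is unique to A (autapomorphy; uninformative for grouping).
pollen tricolpate: derived state 'absent' in K, M, and N only — synapomorphy for {K, M, N}.
Most parsimonious ingroup topology: ((S,(M,(N,K))),A).
Changes per character on this tree: book lungs: 1; setae branched: 1; asymmetric ears: 1; chelicerae fused: 1; pollen tricolpate: 1.
Total = 5.

5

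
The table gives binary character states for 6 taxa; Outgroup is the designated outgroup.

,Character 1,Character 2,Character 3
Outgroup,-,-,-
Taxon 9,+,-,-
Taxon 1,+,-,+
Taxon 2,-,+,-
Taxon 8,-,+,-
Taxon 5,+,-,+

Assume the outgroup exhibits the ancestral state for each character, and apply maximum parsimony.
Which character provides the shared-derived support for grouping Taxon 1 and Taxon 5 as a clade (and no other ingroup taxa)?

The outgroup has state '-' for every character, so '+' is the derived state throughout.
Only Taxon 1, Taxon 5, and Taxon 9 show the derived state '+' for Character 1, supporting them as a clade.
Character 2 (derived state '+') is shared by Taxon 2 and Taxon 8 — a synapomorphy uniting that clade.
Character 3 (derived state '+') is shared by Taxon 1 and Taxon 5 — a synapomorphy uniting that clade.
Most parsimonious ingroup topology: ((Taxon 9,(Taxon 1,Taxon 5)),(Taxon 2,Taxon 8)).
The clade {Taxon 1, Taxon 5} is supported by Character 3: its derived state '+' occurs in exactly those taxa and in no other taxon (including the outgroup).

Character 3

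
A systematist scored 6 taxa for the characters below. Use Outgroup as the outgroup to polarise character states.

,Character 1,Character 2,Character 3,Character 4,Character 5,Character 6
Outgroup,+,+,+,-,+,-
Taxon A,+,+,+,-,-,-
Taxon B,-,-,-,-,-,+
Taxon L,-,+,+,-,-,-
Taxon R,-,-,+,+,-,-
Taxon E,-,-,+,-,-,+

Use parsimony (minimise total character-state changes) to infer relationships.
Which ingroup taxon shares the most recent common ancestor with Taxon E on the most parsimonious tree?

Character polarity is set by the outgroup: the derived state is whichever differs from the outgroup's state, so for Character 1, Character 2, Character 3, Character 5 the derived state is '-', and for the remaining characters it is '+'.
Character 1: derived state '-' in Taxon B, Taxon E, Taxon L, and Taxon R only — synapomorphy for {Taxon B, Taxon E, Taxon L, Taxon R}.
Only Taxon B, Taxon E, and Taxon R show the derived state '-' for Character 2, supporting them as a clade.
Character 3 (derived state '-') is unique to Taxon B (autapomorphy; uninformative for grouping).
Character 4: derived state '+' in Taxon R only — an autapomorphy, so it tells us nothing about relationships among taxa.
All ingroup taxa share the derived state '-' for Character 5; it defines the ingroup but does not resolve relationships within it.
Character 6: derived state '+' in Taxon B and Taxon E only — synapomorphy for {Taxon B, Taxon E}.
Most parsimonious ingroup topology: (Taxon A,(((Taxon B,Taxon E),Taxon R),Taxon L)).
Taxon E and Taxon B form a cherry on this tree, so they are sister taxa.

Taxon B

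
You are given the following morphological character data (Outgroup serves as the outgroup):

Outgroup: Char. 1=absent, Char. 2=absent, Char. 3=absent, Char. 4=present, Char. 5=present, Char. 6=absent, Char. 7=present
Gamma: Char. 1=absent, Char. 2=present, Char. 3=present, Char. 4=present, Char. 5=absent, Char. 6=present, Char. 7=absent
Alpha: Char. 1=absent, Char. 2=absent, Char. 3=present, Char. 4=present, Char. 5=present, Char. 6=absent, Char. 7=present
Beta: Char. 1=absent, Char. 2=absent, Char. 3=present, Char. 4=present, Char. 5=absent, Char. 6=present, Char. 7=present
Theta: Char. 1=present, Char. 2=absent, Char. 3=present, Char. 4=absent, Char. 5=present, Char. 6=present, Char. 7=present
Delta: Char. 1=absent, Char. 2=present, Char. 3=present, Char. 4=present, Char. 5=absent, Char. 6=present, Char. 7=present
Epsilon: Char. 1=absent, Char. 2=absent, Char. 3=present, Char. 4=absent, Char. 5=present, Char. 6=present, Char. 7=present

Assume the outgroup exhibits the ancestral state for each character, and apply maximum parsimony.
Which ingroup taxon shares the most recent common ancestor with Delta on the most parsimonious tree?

Character polarity is set by the outgroup: the derived state is whichever differs from the outgroup's state, so for Char. 4, Char. 5, Char. 7 the derived state is 'absent', and for the remaining characters it is 'present'.
Char. 1 (derived state 'present') is unique to Theta (autapomorphy; uninformative for grouping).
Char. 2: derived state 'present' in Delta and Gamma only — synapomorphy for {Delta, Gamma}.
All ingroup taxa share the derived state 'present' for Char. 3; it defines the ingroup but does not resolve relationships within it.
Char. 4: derived state 'absent' in Epsilon and Theta only — synapomorphy for {Epsilon, Theta}.
Char. 5 (derived state 'absent') is shared by Beta, Delta, and Gamma — a synapomorphy uniting that clade.
Char. 6 (derived state 'present') is shared by Beta, Delta, Epsilon, Gamma, and Theta — a synapomorphy uniting that clade.
Char. 7: derived state 'absent' in Gamma only — an autapomorphy, so it tells us nothing about relationships among taxa.
Most parsimonious ingroup topology: ((((Gamma,Delta),Beta),(Theta,Epsilon)),Alpha).
Delta and Gamma form a cherry on this tree, so they are sister taxa.

Gamma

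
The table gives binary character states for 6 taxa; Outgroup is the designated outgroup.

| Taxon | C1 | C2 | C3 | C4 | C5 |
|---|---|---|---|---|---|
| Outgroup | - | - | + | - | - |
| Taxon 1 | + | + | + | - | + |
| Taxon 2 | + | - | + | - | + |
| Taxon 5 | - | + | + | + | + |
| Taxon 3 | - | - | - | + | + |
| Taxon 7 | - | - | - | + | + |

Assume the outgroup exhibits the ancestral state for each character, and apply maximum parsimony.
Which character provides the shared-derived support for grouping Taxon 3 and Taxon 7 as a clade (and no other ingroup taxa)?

C3

Character polarity is set by the outgroup: the derived state is whichever differs from the outgroup's state, so for C3 the derived state is '-', and for the remaining characters it is '+'.
Only Taxon 1 and Taxon 2 show the derived state '+' for C1, supporting them as a clade.
C2 groups Taxon 1 and Taxon 5, which is incompatible with the clades supported by the remaining characters; treating it as convergent (homoplasy) costs fewer steps than any alternative tree.
C3: derived state '-' in Taxon 3 and Taxon 7 only — synapomorphy for {Taxon 3, Taxon 7}.
C4 (derived state '+') is shared by Taxon 3, Taxon 5, and Taxon 7 — a synapomorphy uniting that clade.
C5 (derived state '+') is shared by all ingroup taxa — unites the whole ingroup.
Most parsimonious ingroup topology: ((Taxon 1,Taxon 2),(Taxon 5,(Taxon 3,Taxon 7))).
The clade {Taxon 3, Taxon 7} is supported by C3: its derived state '-' occurs in exactly those taxa and in no other taxon (including the outgroup).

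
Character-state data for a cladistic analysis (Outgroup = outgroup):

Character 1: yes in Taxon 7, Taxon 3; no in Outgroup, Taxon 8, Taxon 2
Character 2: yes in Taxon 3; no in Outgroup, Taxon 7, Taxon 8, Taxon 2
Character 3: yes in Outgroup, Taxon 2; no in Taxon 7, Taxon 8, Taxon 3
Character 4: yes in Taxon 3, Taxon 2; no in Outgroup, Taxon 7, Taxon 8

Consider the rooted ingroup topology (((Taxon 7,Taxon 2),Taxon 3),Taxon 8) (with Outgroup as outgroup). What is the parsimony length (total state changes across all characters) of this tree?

7

Map each character onto (((Taxon 7,Taxon 2),Taxon 3),Taxon 8) (rooted by Outgroup) and count the minimum state changes it requires (Fitch parsimony):
Character 1: 2; Character 2: 1; Character 3: 2; Character 4: 2.
Total tree length = 7.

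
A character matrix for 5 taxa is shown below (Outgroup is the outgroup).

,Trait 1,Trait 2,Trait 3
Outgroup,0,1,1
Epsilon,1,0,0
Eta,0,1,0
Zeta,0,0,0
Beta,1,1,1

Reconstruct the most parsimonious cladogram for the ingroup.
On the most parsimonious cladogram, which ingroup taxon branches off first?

Character polarity is set by the outgroup: the derived state is whichever differs from the outgroup's state, so for Trait 2, Trait 3 the derived state is '0', and for the remaining characters it is '1'.
Trait 1 (state '1') occurs in Beta and Epsilon but conflicts with the nesting implied by the other characters — most parsimoniously interpreted as homoplasy.
Trait 2: derived state '0' in Epsilon and Zeta only — synapomorphy for {Epsilon, Zeta}.
Trait 3 (derived state '0') is shared by Epsilon, Eta, and Zeta — a synapomorphy uniting that clade.
Most parsimonious ingroup topology: (((Zeta,Epsilon),Eta),Beta).
Beta is sister to the clade containing all other ingroup taxa, so it is the earliest-diverging (most basal) ingroup lineage.

Beta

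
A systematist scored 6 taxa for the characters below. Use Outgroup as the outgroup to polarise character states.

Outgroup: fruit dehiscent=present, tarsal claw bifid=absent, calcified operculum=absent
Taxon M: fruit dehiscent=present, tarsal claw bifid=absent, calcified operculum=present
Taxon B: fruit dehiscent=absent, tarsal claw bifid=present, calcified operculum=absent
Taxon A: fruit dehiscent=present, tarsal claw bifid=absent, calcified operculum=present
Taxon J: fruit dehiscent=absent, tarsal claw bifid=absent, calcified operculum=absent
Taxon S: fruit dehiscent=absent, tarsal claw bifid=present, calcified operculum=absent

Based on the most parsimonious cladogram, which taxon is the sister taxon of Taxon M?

Taxon A

Character polarity is set by the outgroup: the derived state is whichever differs from the outgroup's state, so for fruit dehiscent the derived state is 'absent', and for the remaining characters it is 'present'.
Only Taxon B, Taxon J, and Taxon S show the derived state 'absent' for fruit dehiscent, supporting them as a clade.
Only Taxon B and Taxon S show the derived state 'present' for tarsal claw bifid, supporting them as a clade.
calcified operculum (derived state 'present') is shared by Taxon A and Taxon M — a synapomorphy uniting that clade.
Most parsimonious ingroup topology: ((Taxon M,Taxon A),((Taxon B,Taxon S),Taxon J)).
Taxon M and Taxon A form a cherry on this tree, so they are sister taxa.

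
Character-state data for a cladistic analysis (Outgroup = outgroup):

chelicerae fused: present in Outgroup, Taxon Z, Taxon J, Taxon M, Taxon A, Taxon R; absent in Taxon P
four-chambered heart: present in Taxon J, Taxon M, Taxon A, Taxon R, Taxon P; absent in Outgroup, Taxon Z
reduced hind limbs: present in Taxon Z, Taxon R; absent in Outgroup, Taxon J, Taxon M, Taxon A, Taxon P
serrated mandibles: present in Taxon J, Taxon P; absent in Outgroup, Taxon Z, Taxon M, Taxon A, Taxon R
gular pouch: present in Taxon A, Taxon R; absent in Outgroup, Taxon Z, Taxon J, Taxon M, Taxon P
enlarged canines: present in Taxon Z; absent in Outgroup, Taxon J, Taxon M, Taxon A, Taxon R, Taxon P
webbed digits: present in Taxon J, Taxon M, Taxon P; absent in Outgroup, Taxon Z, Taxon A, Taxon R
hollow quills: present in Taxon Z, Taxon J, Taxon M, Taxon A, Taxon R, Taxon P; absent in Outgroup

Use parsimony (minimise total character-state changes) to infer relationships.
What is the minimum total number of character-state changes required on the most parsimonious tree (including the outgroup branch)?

Character polarity is set by the outgroup: the derived state is whichever differs from the outgroup's state, so for chelicerae fused the derived state is 'absent', and for the remaining characters it is 'present'.
chelicerae fused: derived state 'absent' in Taxon P only — an autapomorphy, so it tells us nothing about relationships among taxa.
four-chambered heart: derived state 'present' in Taxon A, Taxon J, Taxon M, Taxon P, and Taxon R only — synapomorphy for {Taxon A, Taxon J, Taxon M, Taxon P, Taxon R}.
reduced hind limbs groups Taxon R and Taxon Z, which is incompatible with the clades supported by the remaining characters; treating it as convergent (homoplasy) costs fewer steps than any alternative tree.
serrated mandibles: derived state 'present' in Taxon J and Taxon P only — synapomorphy for {Taxon J, Taxon P}.
gular pouch: derived state 'present' in Taxon A and Taxon R only — synapomorphy for {Taxon A, Taxon R}.
enlarged canines: derived state 'present' in Taxon Z only — an autapomorphy, so it tells us nothing about relationships among taxa.
webbed digits (derived state 'present') is shared by Taxon J, Taxon M, and Taxon P — a synapomorphy uniting that clade.
hollow quills (derived state 'present') is shared by all ingroup taxa — unites the whole ingroup.
Most parsimonious ingroup topology: (Taxon Z,(((Taxon J,Taxon P),Taxon M),(Taxon A,Taxon R))).
Changes per character on this tree: chelicerae fused: 1; four-chambered heart: 1; reduced hind limbs: 2; serrated mandibles: 1; gular pouch: 1; enlarged canines: 1; webbed digits: 1; hollow quills: 1.
Total = 9.

9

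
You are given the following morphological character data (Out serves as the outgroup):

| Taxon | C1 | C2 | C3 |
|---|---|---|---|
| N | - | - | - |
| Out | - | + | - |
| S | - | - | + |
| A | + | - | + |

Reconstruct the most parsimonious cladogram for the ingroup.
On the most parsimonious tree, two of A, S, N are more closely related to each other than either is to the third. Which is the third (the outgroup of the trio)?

N

Character polarity is set by the outgroup: the derived state is whichever differs from the outgroup's state, so for C2 the derived state is '-', and for the remaining characters it is '+'.
C1 (derived state '+') is unique to A (autapomorphy; uninformative for grouping).
C2 (derived state '-') is shared by all ingroup taxa — unites the whole ingroup.
C3: derived state '+' in A and S only — synapomorphy for {A, S}.
Most parsimonious ingroup topology: ((A,S),N).
A and S share a more recent common ancestor with each other than either does with N, so N is the least closely related of the three.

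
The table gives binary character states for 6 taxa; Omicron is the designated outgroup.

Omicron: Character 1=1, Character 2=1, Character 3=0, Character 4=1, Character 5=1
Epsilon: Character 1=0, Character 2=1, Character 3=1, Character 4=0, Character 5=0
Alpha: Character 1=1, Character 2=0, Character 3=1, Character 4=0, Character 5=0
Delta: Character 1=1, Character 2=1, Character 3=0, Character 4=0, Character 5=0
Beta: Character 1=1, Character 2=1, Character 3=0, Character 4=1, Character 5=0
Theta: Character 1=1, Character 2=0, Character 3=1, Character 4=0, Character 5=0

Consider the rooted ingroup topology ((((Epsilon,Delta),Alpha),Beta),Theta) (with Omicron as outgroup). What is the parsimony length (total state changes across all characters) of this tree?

9

Map each character onto ((((Epsilon,Delta),Alpha),Beta),Theta) (rooted by Omicron) and count the minimum state changes it requires (Fitch parsimony):
Character 1: 1; Character 2: 2; Character 3: 3; Character 4: 2; Character 5: 1.
Total tree length = 9.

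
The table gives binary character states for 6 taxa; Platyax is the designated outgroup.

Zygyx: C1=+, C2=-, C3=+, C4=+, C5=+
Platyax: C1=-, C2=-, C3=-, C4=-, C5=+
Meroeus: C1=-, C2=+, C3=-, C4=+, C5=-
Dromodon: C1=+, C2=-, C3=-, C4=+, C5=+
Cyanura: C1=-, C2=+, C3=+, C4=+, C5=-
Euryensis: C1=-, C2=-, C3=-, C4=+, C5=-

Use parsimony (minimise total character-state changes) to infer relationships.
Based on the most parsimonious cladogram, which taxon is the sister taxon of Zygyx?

Character polarity is set by the outgroup: the derived state is whichever differs from the outgroup's state, so for C5 the derived state is '-', and for the remaining characters it is '+'.
C1: derived state '+' in Dromodon and Zygyx only — synapomorphy for {Dromodon, Zygyx}.
C2 (derived state '+') is shared by Cyanura and Meroeus — a synapomorphy uniting that clade.
C3 (state '+') occurs in Cyanura and Zygyx but conflicts with the nesting implied by the other characters — most parsimoniously interpreted as homoplasy.
C4 (derived state '+') is shared by all ingroup taxa — unites the whole ingroup.
Only Cyanura, Euryensis, and Meroeus show the derived state '-' for C5, supporting them as a clade.
Most parsimonious ingroup topology: ((Euryensis,(Meroeus,Cyanura)),(Dromodon,Zygyx)).
Zygyx and Dromodon form a cherry on this tree, so they are sister taxa.

Dromodon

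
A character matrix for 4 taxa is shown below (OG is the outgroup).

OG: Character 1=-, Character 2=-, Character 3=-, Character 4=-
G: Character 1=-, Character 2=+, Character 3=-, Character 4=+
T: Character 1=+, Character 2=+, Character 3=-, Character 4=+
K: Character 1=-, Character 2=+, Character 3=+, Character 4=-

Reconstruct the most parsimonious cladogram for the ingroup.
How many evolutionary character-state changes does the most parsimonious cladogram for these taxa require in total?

The outgroup has state '-' for every character, so '+' is the derived state throughout.
Character 1: derived state '+' in T only — an autapomorphy, so it tells us nothing about relationships among taxa.
Character 2 (derived state '+') is shared by all ingroup taxa — unites the whole ingroup.
Character 3 (derived state '+') is unique to K (autapomorphy; uninformative for grouping).
Character 4: derived state '+' in G and T only — synapomorphy for {G, T}.
Most parsimonious ingroup topology: ((G,T),K).
Changes per character on this tree: Character 1: 1; Character 2: 1; Character 3: 1; Character 4: 1.
Total = 4.

4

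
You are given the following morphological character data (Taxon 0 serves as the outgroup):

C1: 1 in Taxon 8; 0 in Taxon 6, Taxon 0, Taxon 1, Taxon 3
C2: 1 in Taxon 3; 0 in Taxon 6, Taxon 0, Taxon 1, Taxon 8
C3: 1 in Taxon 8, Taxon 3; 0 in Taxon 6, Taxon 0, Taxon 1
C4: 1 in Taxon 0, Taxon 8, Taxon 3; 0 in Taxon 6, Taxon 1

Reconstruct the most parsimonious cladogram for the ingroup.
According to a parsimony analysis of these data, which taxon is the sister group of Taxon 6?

Taxon 1

Character polarity is set by the outgroup: the derived state is whichever differs from the outgroup's state, so for C4 the derived state is '0', and for the remaining characters it is '1'.
C1 (derived state '1') is unique to Taxon 8 (autapomorphy; uninformative for grouping).
C2 (derived state '1') is unique to Taxon 3 (autapomorphy; uninformative for grouping).
Only Taxon 3 and Taxon 8 show the derived state '1' for C3, supporting them as a clade.
C4 (derived state '0') is shared by Taxon 1 and Taxon 6 — a synapomorphy uniting that clade.
Most parsimonious ingroup topology: ((Taxon 8,Taxon 3),(Taxon 6,Taxon 1)).
Taxon 6 and Taxon 1 form a cherry on this tree, so they are sister taxa.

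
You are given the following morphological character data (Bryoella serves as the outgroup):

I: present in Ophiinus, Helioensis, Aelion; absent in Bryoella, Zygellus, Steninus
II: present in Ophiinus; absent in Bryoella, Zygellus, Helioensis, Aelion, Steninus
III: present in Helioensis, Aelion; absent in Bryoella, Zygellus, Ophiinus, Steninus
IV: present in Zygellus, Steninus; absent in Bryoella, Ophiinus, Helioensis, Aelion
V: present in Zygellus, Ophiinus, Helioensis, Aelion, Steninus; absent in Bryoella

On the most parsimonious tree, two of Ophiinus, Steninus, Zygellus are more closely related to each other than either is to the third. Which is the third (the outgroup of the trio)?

The outgroup has state 'absent' for every character, so 'present' is the derived state throughout.
I: derived state 'present' in Aelion, Helioensis, and Ophiinus only — synapomorphy for {Aelion, Helioensis, Ophiinus}.
II: derived state 'present' in Ophiinus only — an autapomorphy, so it tells us nothing about relationships among taxa.
Only Aelion and Helioensis show the derived state 'present' for III, supporting them as a clade.
IV (derived state 'present') is shared by Steninus and Zygellus — a synapomorphy uniting that clade.
V (derived state 'present') is shared by all ingroup taxa — unites the whole ingroup.
Most parsimonious ingroup topology: ((Zygellus,Steninus),(Ophiinus,(Helioensis,Aelion))).
Zygellus and Steninus share a more recent common ancestor with each other than either does with Ophiinus, so Ophiinus is the least closely related of the three.

Ophiinus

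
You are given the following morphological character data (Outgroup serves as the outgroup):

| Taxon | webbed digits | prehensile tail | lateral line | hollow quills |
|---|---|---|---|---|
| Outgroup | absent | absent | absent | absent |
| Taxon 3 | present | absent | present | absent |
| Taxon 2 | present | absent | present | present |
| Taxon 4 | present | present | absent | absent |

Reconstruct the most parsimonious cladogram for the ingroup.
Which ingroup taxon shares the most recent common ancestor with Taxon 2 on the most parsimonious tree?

The outgroup has state 'absent' for every character, so 'present' is the derived state throughout.
All ingroup taxa share the derived state 'present' for webbed digits; it defines the ingroup but does not resolve relationships within it.
prehensile tail (derived state 'present') is unique to Taxon 4 (autapomorphy; uninformative for grouping).
Only Taxon 2 and Taxon 3 show the derived state 'present' for lateral line, supporting them as a clade.
hollow quills: derived state 'present' in Taxon 2 only — an autapomorphy, so it tells us nothing about relationships among taxa.
Most parsimonious ingroup topology: ((Taxon 3,Taxon 2),Taxon 4).
Taxon 2 and Taxon 3 form a cherry on this tree, so they are sister taxa.

Taxon 3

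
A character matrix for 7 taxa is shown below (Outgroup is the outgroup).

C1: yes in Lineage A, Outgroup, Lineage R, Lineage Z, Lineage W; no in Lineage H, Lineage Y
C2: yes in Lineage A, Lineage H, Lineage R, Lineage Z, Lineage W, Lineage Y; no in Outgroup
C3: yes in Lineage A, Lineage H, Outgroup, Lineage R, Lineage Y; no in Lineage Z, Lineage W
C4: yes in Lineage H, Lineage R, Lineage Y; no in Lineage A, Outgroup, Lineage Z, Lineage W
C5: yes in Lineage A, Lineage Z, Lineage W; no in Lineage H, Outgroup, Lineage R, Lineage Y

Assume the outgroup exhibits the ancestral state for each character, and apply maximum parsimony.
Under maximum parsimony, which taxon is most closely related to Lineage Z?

Character polarity is set by the outgroup: the derived state is whichever differs from the outgroup's state, so for C1, C3 the derived state is 'no', and for the remaining characters it is 'yes'.
Only Lineage H and Lineage Y show the derived state 'no' for C1, supporting them as a clade.
C2 (derived state 'yes') is shared by all ingroup taxa — unites the whole ingroup.
Only Lineage W and Lineage Z show the derived state 'no' for C3, supporting them as a clade.
C4 (derived state 'yes') is shared by Lineage H, Lineage R, and Lineage Y — a synapomorphy uniting that clade.
C5 (derived state 'yes') is shared by Lineage A, Lineage W, and Lineage Z — a synapomorphy uniting that clade.
Most parsimonious ingroup topology: (((Lineage W,Lineage Z),Lineage A),(Lineage R,(Lineage H,Lineage Y))).
Lineage Z and Lineage W form a cherry on this tree, so they are sister taxa.

Lineage W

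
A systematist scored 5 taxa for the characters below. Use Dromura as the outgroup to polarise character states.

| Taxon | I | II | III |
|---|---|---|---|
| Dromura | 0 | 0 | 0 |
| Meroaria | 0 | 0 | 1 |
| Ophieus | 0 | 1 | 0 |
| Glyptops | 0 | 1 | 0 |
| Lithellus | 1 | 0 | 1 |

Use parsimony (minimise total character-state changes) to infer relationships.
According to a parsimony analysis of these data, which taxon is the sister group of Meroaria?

The outgroup has state '0' for every character, so '1' is the derived state throughout.
I (derived state '1') is unique to Lithellus (autapomorphy; uninformative for grouping).
II (derived state '1') is shared by Glyptops and Ophieus — a synapomorphy uniting that clade.
III: derived state '1' in Lithellus and Meroaria only — synapomorphy for {Lithellus, Meroaria}.
Most parsimonious ingroup topology: ((Meroaria,Lithellus),(Ophieus,Glyptops)).
Meroaria and Lithellus form a cherry on this tree, so they are sister taxa.

Lithellus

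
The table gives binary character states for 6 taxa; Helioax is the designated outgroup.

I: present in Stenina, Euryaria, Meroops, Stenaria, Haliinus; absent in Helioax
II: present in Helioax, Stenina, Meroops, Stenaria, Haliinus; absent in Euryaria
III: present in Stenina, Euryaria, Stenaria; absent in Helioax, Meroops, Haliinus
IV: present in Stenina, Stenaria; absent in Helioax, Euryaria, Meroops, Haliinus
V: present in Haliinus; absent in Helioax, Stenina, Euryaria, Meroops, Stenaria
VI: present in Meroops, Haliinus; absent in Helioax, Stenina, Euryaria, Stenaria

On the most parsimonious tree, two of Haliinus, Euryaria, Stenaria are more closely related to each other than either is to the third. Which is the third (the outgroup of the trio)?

Character polarity is set by the outgroup: the derived state is whichever differs from the outgroup's state, so for II the derived state is 'absent', and for the remaining characters it is 'present'.
All ingroup taxa share the derived state 'present' for I; it defines the ingroup but does not resolve relationships within it.
II (derived state 'absent') is unique to Euryaria (autapomorphy; uninformative for grouping).
Only Euryaria, Stenaria, and Stenina show the derived state 'present' for III, supporting them as a clade.
IV: derived state 'present' in Stenaria and Stenina only — synapomorphy for {Stenaria, Stenina}.
V: derived state 'present' in Haliinus only — an autapomorphy, so it tells us nothing about relationships among taxa.
VI: derived state 'present' in Haliinus and Meroops only — synapomorphy for {Haliinus, Meroops}.
Most parsimonious ingroup topology: (((Stenina,Stenaria),Euryaria),(Meroops,Haliinus)).
Euryaria and Stenaria share a more recent common ancestor with each other than either does with Haliinus, so Haliinus is the least closely related of the three.

Haliinus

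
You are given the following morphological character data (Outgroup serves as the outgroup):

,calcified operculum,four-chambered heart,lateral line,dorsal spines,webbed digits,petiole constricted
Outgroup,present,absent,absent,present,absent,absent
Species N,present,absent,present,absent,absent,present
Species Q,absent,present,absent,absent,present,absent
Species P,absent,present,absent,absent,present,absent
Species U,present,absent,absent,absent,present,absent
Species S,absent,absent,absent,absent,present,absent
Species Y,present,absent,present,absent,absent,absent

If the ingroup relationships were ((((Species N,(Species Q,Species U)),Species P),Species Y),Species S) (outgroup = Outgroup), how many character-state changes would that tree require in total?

Map each character onto ((((Species N,(Species Q,Species U)),Species P),Species Y),Species S) (rooted by Outgroup) and count the minimum state changes it requires (Fitch parsimony):
calcified operculum: 3; four-chambered heart: 2; lateral line: 2; dorsal spines: 1; webbed digits: 3; petiole constricted: 1.
Total tree length = 12.

12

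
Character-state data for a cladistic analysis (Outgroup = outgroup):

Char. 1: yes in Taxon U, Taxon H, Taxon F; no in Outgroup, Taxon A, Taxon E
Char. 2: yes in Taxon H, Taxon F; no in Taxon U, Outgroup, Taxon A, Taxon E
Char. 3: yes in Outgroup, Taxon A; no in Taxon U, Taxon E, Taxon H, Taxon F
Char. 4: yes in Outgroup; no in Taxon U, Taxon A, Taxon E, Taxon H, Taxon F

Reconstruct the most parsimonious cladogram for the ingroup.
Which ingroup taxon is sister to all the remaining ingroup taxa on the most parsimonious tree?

Taxon A

Character polarity is set by the outgroup: the derived state is whichever differs from the outgroup's state, so for Char. 3, Char. 4 the derived state is 'no', and for the remaining characters it is 'yes'.
Char. 1: derived state 'yes' in Taxon F, Taxon H, and Taxon U only — synapomorphy for {Taxon F, Taxon H, Taxon U}.
Only Taxon F and Taxon H show the derived state 'yes' for Char. 2, supporting them as a clade.
Char. 3 (derived state 'no') is shared by Taxon E, Taxon F, Taxon H, and Taxon U — a synapomorphy uniting that clade.
Char. 4 (derived state 'no') is shared by all ingroup taxa — unites the whole ingroup.
Most parsimonious ingroup topology: ((((Taxon H,Taxon F),Taxon U),Taxon E),Taxon A).
Taxon A is sister to the clade containing all other ingroup taxa, so it is the earliest-diverging (most basal) ingroup lineage.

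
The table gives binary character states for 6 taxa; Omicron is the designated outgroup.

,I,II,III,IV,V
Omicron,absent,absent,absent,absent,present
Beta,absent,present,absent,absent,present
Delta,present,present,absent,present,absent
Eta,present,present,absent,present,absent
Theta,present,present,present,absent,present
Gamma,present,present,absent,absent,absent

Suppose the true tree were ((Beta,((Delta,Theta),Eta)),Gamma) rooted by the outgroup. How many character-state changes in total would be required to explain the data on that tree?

9

Map each character onto ((Beta,((Delta,Theta),Eta)),Gamma) (rooted by Omicron) and count the minimum state changes it requires (Fitch parsimony):
I: 2; II: 1; III: 1; IV: 2; V: 3.
Total tree length = 9.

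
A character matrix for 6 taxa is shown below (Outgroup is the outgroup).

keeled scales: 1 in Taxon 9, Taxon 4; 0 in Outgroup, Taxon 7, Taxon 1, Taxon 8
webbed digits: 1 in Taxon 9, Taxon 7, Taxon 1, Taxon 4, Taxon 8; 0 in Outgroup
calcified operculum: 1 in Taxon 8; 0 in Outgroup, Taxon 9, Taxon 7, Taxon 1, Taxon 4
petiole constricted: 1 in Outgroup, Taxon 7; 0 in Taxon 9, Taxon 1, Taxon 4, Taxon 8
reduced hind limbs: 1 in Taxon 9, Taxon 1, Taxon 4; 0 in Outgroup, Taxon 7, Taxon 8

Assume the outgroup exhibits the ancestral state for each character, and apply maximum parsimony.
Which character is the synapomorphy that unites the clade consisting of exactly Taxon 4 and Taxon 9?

keeled scales

Character polarity is set by the outgroup: the derived state is whichever differs from the outgroup's state, so for petiole constricted the derived state is '0', and for the remaining characters it is '1'.
Only Taxon 4 and Taxon 9 show the derived state '1' for keeled scales, supporting them as a clade.
webbed digits (derived state '1') is shared by all ingroup taxa — unites the whole ingroup.
calcified operculum: derived state '1' in Taxon 8 only — an autapomorphy, so it tells us nothing about relationships among taxa.
Only Taxon 1, Taxon 4, Taxon 8, and Taxon 9 show the derived state '0' for petiole constricted, supporting them as a clade.
reduced hind limbs (derived state '1') is shared by Taxon 1, Taxon 4, and Taxon 9 — a synapomorphy uniting that clade.
Most parsimonious ingroup topology: ((((Taxon 9,Taxon 4),Taxon 1),Taxon 8),Taxon 7).
The clade {Taxon 4, Taxon 9} is supported by keeled scales: its derived state '1' occurs in exactly those taxa and in no other taxon (including the outgroup).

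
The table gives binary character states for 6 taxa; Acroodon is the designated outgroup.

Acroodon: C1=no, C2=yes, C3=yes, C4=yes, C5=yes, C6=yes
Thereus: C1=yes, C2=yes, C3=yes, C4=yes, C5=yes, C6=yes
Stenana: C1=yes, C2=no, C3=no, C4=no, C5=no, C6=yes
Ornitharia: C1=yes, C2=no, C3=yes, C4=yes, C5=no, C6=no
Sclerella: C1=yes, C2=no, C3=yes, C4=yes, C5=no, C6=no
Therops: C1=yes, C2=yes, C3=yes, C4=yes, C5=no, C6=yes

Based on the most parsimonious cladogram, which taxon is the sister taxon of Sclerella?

Ornitharia

Character polarity is set by the outgroup: the derived state is whichever differs from the outgroup's state, so for C2, C3, C4, C5, C6 the derived state is 'no', and for the remaining characters it is 'yes'.
All ingroup taxa share the derived state 'yes' for C1; it defines the ingroup but does not resolve relationships within it.
C2 (derived state 'no') is shared by Ornitharia, Sclerella, and Stenana — a synapomorphy uniting that clade.
C3: derived state 'no' in Stenana only — an autapomorphy, so it tells us nothing about relationships among taxa.
C4 (derived state 'no') is unique to Stenana (autapomorphy; uninformative for grouping).
Only Ornitharia, Sclerella, Stenana, and Therops show the derived state 'no' for C5, supporting them as a clade.
C6: derived state 'no' in Ornitharia and Sclerella only — synapomorphy for {Ornitharia, Sclerella}.
Most parsimonious ingroup topology: (Thereus,((Stenana,(Ornitharia,Sclerella)),Therops)).
Sclerella and Ornitharia form a cherry on this tree, so they are sister taxa.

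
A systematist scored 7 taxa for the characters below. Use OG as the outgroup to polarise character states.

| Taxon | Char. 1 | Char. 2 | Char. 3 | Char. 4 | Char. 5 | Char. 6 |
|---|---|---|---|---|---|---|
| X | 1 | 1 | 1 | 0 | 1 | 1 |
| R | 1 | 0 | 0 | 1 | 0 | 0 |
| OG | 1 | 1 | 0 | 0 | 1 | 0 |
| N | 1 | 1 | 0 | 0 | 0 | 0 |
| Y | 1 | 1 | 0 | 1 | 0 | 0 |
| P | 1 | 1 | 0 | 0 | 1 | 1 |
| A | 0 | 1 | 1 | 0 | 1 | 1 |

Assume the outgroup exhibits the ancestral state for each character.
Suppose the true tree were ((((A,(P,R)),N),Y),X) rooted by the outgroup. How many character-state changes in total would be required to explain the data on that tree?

12

Map each character onto ((((A,(P,R)),N),Y),X) (rooted by OG) and count the minimum state changes it requires (Fitch parsimony):
Char. 1: 1; Char. 2: 1; Char. 3: 2; Char. 4: 2; Char. 5: 3; Char. 6: 3.
Total tree length = 12.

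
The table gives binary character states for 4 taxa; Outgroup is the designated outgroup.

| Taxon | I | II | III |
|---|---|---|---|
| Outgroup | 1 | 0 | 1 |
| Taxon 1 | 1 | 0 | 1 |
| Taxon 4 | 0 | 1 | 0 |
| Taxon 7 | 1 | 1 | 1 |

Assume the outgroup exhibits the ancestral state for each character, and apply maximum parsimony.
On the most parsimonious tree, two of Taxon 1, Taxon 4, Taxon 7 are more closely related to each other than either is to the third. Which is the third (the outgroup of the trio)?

Character polarity is set by the outgroup: the derived state is whichever differs from the outgroup's state, so for I, III the derived state is '0', and for the remaining characters it is '1'.
I (derived state '0') is unique to Taxon 4 (autapomorphy; uninformative for grouping).
Only Taxon 4 and Taxon 7 show the derived state '1' for II, supporting them as a clade.
III: derived state '0' in Taxon 4 only — an autapomorphy, so it tells us nothing about relationships among taxa.
Most parsimonious ingroup topology: ((Taxon 4,Taxon 7),Taxon 1).
Taxon 7 and Taxon 4 share a more recent common ancestor with each other than either does with Taxon 1, so Taxon 1 is the least closely related of the three.

Taxon 1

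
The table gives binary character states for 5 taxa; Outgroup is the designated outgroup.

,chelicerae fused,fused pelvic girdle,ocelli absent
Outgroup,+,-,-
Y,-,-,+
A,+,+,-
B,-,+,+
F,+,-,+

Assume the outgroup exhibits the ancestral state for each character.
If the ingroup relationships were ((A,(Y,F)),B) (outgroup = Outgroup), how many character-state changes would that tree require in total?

Map each character onto ((A,(Y,F)),B) (rooted by Outgroup) and count the minimum state changes it requires (Fitch parsimony):
chelicerae fused: 2; fused pelvic girdle: 2; ocelli absent: 2.
Total tree length = 6.

6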